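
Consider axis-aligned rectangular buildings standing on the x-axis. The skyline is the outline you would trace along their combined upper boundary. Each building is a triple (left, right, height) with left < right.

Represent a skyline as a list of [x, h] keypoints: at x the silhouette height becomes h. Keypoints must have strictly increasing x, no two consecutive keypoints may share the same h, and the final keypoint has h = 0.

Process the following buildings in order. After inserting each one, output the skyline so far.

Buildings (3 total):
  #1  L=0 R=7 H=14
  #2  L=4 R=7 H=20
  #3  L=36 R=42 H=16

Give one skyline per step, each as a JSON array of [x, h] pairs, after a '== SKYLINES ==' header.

== SKYLINES ==
[[0,14],[7,0]]
[[0,14],[4,20],[7,0]]
[[0,14],[4,20],[7,0],[36,16],[42,0]]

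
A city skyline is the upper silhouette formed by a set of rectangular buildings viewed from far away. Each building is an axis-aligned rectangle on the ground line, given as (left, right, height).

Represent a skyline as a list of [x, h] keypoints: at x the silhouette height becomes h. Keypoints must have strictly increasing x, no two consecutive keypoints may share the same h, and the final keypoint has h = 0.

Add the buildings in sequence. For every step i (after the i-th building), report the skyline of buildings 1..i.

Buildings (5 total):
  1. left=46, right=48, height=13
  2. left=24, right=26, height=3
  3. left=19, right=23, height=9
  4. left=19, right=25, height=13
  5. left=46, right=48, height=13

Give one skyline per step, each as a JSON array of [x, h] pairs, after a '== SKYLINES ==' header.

== SKYLINES ==
[[46,13],[48,0]]
[[24,3],[26,0],[46,13],[48,0]]
[[19,9],[23,0],[24,3],[26,0],[46,13],[48,0]]
[[19,13],[25,3],[26,0],[46,13],[48,0]]
[[19,13],[25,3],[26,0],[46,13],[48,0]]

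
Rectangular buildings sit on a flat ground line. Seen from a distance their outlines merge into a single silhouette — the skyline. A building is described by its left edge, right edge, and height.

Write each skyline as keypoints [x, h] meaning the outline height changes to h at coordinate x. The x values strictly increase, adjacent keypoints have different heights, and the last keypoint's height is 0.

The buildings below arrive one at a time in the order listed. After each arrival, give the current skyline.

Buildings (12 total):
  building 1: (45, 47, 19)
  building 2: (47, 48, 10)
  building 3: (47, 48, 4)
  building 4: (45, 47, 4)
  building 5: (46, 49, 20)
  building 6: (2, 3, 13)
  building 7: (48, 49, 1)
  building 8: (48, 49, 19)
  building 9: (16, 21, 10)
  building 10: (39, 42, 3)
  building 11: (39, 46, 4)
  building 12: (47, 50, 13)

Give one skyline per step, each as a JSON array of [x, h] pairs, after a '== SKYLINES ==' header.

== SKYLINES ==
[[45,19],[47,0]]
[[45,19],[47,10],[48,0]]
[[45,19],[47,10],[48,0]]
[[45,19],[47,10],[48,0]]
[[45,19],[46,20],[49,0]]
[[2,13],[3,0],[45,19],[46,20],[49,0]]
[[2,13],[3,0],[45,19],[46,20],[49,0]]
[[2,13],[3,0],[45,19],[46,20],[49,0]]
[[2,13],[3,0],[16,10],[21,0],[45,19],[46,20],[49,0]]
[[2,13],[3,0],[16,10],[21,0],[39,3],[42,0],[45,19],[46,20],[49,0]]
[[2,13],[3,0],[16,10],[21,0],[39,4],[45,19],[46,20],[49,0]]
[[2,13],[3,0],[16,10],[21,0],[39,4],[45,19],[46,20],[49,13],[50,0]]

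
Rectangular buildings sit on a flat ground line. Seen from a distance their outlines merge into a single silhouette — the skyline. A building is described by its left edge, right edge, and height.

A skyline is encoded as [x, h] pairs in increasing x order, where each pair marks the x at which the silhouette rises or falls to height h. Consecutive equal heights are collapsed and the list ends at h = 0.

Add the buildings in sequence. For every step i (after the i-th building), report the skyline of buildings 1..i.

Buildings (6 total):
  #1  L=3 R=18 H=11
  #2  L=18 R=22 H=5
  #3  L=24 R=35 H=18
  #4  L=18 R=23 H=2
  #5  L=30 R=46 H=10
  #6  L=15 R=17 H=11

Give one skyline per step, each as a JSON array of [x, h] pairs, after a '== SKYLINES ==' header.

== SKYLINES ==
[[3,11],[18,0]]
[[3,11],[18,5],[22,0]]
[[3,11],[18,5],[22,0],[24,18],[35,0]]
[[3,11],[18,5],[22,2],[23,0],[24,18],[35,0]]
[[3,11],[18,5],[22,2],[23,0],[24,18],[35,10],[46,0]]
[[3,11],[18,5],[22,2],[23,0],[24,18],[35,10],[46,0]]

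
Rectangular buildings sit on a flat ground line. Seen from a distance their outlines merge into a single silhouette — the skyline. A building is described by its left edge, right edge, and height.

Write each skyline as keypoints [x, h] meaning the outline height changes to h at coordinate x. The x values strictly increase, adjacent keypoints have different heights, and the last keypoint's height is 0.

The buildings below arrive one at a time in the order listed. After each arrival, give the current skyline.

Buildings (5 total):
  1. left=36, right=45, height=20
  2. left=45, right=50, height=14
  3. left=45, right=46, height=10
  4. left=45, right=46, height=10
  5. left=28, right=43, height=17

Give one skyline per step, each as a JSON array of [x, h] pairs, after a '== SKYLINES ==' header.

== SKYLINES ==
[[36,20],[45,0]]
[[36,20],[45,14],[50,0]]
[[36,20],[45,14],[50,0]]
[[36,20],[45,14],[50,0]]
[[28,17],[36,20],[45,14],[50,0]]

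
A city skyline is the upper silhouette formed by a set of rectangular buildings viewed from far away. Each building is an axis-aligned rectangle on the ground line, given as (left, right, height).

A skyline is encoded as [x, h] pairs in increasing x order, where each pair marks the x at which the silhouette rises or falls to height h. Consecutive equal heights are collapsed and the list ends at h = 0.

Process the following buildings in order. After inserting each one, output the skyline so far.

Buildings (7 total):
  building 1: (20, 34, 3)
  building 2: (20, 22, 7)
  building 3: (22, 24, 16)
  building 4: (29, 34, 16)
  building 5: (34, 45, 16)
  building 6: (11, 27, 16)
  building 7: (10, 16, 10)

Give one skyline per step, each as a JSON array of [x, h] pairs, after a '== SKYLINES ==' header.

== SKYLINES ==
[[20,3],[34,0]]
[[20,7],[22,3],[34,0]]
[[20,7],[22,16],[24,3],[34,0]]
[[20,7],[22,16],[24,3],[29,16],[34,0]]
[[20,7],[22,16],[24,3],[29,16],[45,0]]
[[11,16],[27,3],[29,16],[45,0]]
[[10,10],[11,16],[27,3],[29,16],[45,0]]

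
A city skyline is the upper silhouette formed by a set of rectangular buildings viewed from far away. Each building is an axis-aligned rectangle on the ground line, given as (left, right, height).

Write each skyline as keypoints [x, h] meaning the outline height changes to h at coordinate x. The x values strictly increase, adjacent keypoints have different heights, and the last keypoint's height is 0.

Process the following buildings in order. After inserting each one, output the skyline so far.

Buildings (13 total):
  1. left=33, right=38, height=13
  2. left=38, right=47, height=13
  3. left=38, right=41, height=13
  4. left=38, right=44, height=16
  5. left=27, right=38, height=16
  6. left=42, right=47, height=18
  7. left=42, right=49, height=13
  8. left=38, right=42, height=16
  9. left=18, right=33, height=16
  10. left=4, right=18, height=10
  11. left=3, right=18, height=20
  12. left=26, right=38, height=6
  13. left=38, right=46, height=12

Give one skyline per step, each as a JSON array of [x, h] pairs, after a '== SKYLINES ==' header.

== SKYLINES ==
[[33,13],[38,0]]
[[33,13],[47,0]]
[[33,13],[47,0]]
[[33,13],[38,16],[44,13],[47,0]]
[[27,16],[44,13],[47,0]]
[[27,16],[42,18],[47,0]]
[[27,16],[42,18],[47,13],[49,0]]
[[27,16],[42,18],[47,13],[49,0]]
[[18,16],[42,18],[47,13],[49,0]]
[[4,10],[18,16],[42,18],[47,13],[49,0]]
[[3,20],[18,16],[42,18],[47,13],[49,0]]
[[3,20],[18,16],[42,18],[47,13],[49,0]]
[[3,20],[18,16],[42,18],[47,13],[49,0]]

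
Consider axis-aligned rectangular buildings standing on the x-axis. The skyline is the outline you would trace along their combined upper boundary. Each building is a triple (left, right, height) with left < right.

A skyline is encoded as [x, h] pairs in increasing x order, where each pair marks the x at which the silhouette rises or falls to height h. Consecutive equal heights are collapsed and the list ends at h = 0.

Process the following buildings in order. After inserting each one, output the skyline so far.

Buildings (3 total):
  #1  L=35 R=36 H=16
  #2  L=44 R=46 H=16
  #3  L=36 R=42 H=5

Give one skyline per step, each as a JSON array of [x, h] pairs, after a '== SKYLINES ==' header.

== SKYLINES ==
[[35,16],[36,0]]
[[35,16],[36,0],[44,16],[46,0]]
[[35,16],[36,5],[42,0],[44,16],[46,0]]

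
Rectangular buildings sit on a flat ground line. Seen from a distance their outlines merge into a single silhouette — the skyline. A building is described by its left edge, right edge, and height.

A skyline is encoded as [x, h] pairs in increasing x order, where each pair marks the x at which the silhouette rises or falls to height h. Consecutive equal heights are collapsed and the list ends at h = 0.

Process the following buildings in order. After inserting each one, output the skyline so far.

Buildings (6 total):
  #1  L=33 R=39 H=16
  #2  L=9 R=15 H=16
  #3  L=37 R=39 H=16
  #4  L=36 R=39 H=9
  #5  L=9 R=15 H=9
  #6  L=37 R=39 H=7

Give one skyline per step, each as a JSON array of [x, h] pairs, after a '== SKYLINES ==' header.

== SKYLINES ==
[[33,16],[39,0]]
[[9,16],[15,0],[33,16],[39,0]]
[[9,16],[15,0],[33,16],[39,0]]
[[9,16],[15,0],[33,16],[39,0]]
[[9,16],[15,0],[33,16],[39,0]]
[[9,16],[15,0],[33,16],[39,0]]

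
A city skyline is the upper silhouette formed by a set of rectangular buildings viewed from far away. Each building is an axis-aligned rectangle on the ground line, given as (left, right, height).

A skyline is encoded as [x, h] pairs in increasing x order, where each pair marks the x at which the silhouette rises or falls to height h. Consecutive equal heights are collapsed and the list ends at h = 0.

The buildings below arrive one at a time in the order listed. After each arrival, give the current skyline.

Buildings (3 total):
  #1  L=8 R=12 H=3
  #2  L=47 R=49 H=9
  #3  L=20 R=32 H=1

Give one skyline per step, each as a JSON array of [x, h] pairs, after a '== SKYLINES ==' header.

== SKYLINES ==
[[8,3],[12,0]]
[[8,3],[12,0],[47,9],[49,0]]
[[8,3],[12,0],[20,1],[32,0],[47,9],[49,0]]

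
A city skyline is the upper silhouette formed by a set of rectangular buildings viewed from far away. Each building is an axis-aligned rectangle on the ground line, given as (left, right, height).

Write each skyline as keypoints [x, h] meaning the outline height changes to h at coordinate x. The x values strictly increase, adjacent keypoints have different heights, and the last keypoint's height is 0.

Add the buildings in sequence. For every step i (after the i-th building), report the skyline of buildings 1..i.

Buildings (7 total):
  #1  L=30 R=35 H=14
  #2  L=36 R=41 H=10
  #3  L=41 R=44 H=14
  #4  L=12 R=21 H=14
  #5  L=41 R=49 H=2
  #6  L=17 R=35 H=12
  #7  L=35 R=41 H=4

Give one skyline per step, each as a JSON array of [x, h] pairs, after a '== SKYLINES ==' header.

== SKYLINES ==
[[30,14],[35,0]]
[[30,14],[35,0],[36,10],[41,0]]
[[30,14],[35,0],[36,10],[41,14],[44,0]]
[[12,14],[21,0],[30,14],[35,0],[36,10],[41,14],[44,0]]
[[12,14],[21,0],[30,14],[35,0],[36,10],[41,14],[44,2],[49,0]]
[[12,14],[21,12],[30,14],[35,0],[36,10],[41,14],[44,2],[49,0]]
[[12,14],[21,12],[30,14],[35,4],[36,10],[41,14],[44,2],[49,0]]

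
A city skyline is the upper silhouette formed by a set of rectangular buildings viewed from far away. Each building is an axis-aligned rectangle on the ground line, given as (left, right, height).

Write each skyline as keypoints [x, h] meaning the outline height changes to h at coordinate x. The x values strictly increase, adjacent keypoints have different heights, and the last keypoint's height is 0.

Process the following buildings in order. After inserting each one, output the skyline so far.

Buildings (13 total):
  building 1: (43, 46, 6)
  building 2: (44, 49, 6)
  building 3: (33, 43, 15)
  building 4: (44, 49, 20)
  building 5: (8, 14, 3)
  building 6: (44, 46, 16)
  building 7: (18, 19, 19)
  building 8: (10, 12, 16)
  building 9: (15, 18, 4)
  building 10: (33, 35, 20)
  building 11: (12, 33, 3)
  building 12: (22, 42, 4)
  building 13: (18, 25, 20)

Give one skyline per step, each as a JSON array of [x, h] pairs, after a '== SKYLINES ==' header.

== SKYLINES ==
[[43,6],[46,0]]
[[43,6],[49,0]]
[[33,15],[43,6],[49,0]]
[[33,15],[43,6],[44,20],[49,0]]
[[8,3],[14,0],[33,15],[43,6],[44,20],[49,0]]
[[8,3],[14,0],[33,15],[43,6],[44,20],[49,0]]
[[8,3],[14,0],[18,19],[19,0],[33,15],[43,6],[44,20],[49,0]]
[[8,3],[10,16],[12,3],[14,0],[18,19],[19,0],[33,15],[43,6],[44,20],[49,0]]
[[8,3],[10,16],[12,3],[14,0],[15,4],[18,19],[19,0],[33,15],[43,6],[44,20],[49,0]]
[[8,3],[10,16],[12,3],[14,0],[15,4],[18,19],[19,0],[33,20],[35,15],[43,6],[44,20],[49,0]]
[[8,3],[10,16],[12,3],[15,4],[18,19],[19,3],[33,20],[35,15],[43,6],[44,20],[49,0]]
[[8,3],[10,16],[12,3],[15,4],[18,19],[19,3],[22,4],[33,20],[35,15],[43,6],[44,20],[49,0]]
[[8,3],[10,16],[12,3],[15,4],[18,20],[25,4],[33,20],[35,15],[43,6],[44,20],[49,0]]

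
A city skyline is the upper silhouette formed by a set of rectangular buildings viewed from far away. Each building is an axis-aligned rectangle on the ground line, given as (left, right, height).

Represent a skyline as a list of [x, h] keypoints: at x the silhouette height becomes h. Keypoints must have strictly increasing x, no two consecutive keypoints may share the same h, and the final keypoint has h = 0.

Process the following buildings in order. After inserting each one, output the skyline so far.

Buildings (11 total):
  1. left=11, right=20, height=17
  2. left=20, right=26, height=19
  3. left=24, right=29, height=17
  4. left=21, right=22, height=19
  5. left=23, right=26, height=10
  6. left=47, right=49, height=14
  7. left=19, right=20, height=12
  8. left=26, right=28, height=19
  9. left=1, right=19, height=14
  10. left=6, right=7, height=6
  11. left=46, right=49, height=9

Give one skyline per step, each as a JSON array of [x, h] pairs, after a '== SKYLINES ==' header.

== SKYLINES ==
[[11,17],[20,0]]
[[11,17],[20,19],[26,0]]
[[11,17],[20,19],[26,17],[29,0]]
[[11,17],[20,19],[26,17],[29,0]]
[[11,17],[20,19],[26,17],[29,0]]
[[11,17],[20,19],[26,17],[29,0],[47,14],[49,0]]
[[11,17],[20,19],[26,17],[29,0],[47,14],[49,0]]
[[11,17],[20,19],[28,17],[29,0],[47,14],[49,0]]
[[1,14],[11,17],[20,19],[28,17],[29,0],[47,14],[49,0]]
[[1,14],[11,17],[20,19],[28,17],[29,0],[47,14],[49,0]]
[[1,14],[11,17],[20,19],[28,17],[29,0],[46,9],[47,14],[49,0]]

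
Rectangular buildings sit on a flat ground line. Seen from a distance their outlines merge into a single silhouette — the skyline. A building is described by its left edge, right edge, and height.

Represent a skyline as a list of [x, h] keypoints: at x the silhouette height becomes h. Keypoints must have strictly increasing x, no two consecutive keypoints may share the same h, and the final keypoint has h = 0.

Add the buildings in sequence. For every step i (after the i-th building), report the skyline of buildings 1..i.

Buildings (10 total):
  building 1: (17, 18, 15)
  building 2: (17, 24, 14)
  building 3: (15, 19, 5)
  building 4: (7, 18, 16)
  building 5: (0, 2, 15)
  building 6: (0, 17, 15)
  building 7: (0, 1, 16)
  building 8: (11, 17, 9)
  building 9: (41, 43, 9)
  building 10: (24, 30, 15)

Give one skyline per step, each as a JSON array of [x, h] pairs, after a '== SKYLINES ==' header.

== SKYLINES ==
[[17,15],[18,0]]
[[17,15],[18,14],[24,0]]
[[15,5],[17,15],[18,14],[24,0]]
[[7,16],[18,14],[24,0]]
[[0,15],[2,0],[7,16],[18,14],[24,0]]
[[0,15],[7,16],[18,14],[24,0]]
[[0,16],[1,15],[7,16],[18,14],[24,0]]
[[0,16],[1,15],[7,16],[18,14],[24,0]]
[[0,16],[1,15],[7,16],[18,14],[24,0],[41,9],[43,0]]
[[0,16],[1,15],[7,16],[18,14],[24,15],[30,0],[41,9],[43,0]]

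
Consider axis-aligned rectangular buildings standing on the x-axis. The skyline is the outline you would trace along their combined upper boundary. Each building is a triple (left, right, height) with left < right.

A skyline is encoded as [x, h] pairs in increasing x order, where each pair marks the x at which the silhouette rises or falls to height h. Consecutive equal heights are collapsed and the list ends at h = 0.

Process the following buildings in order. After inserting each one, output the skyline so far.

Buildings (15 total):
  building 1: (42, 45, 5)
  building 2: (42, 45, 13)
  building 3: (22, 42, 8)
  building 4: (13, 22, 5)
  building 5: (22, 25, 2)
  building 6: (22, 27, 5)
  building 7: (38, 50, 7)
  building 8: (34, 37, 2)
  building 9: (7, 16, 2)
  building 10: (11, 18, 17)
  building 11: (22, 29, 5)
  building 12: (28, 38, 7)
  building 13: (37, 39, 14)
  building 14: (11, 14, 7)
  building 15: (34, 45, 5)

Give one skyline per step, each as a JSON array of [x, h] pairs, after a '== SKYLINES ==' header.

== SKYLINES ==
[[42,5],[45,0]]
[[42,13],[45,0]]
[[22,8],[42,13],[45,0]]
[[13,5],[22,8],[42,13],[45,0]]
[[13,5],[22,8],[42,13],[45,0]]
[[13,5],[22,8],[42,13],[45,0]]
[[13,5],[22,8],[42,13],[45,7],[50,0]]
[[13,5],[22,8],[42,13],[45,7],[50,0]]
[[7,2],[13,5],[22,8],[42,13],[45,7],[50,0]]
[[7,2],[11,17],[18,5],[22,8],[42,13],[45,7],[50,0]]
[[7,2],[11,17],[18,5],[22,8],[42,13],[45,7],[50,0]]
[[7,2],[11,17],[18,5],[22,8],[42,13],[45,7],[50,0]]
[[7,2],[11,17],[18,5],[22,8],[37,14],[39,8],[42,13],[45,7],[50,0]]
[[7,2],[11,17],[18,5],[22,8],[37,14],[39,8],[42,13],[45,7],[50,0]]
[[7,2],[11,17],[18,5],[22,8],[37,14],[39,8],[42,13],[45,7],[50,0]]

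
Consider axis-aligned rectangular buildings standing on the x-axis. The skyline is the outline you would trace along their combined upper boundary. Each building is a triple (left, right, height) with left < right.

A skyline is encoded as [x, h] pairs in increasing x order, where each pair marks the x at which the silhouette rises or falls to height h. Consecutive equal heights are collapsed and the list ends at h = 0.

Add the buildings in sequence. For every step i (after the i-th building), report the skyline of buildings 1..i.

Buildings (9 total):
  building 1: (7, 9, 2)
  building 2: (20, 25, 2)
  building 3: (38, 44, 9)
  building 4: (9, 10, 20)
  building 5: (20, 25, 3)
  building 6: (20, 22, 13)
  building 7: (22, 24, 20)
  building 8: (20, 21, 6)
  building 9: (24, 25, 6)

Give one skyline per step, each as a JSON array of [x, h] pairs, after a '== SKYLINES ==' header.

== SKYLINES ==
[[7,2],[9,0]]
[[7,2],[9,0],[20,2],[25,0]]
[[7,2],[9,0],[20,2],[25,0],[38,9],[44,0]]
[[7,2],[9,20],[10,0],[20,2],[25,0],[38,9],[44,0]]
[[7,2],[9,20],[10,0],[20,3],[25,0],[38,9],[44,0]]
[[7,2],[9,20],[10,0],[20,13],[22,3],[25,0],[38,9],[44,0]]
[[7,2],[9,20],[10,0],[20,13],[22,20],[24,3],[25,0],[38,9],[44,0]]
[[7,2],[9,20],[10,0],[20,13],[22,20],[24,3],[25,0],[38,9],[44,0]]
[[7,2],[9,20],[10,0],[20,13],[22,20],[24,6],[25,0],[38,9],[44,0]]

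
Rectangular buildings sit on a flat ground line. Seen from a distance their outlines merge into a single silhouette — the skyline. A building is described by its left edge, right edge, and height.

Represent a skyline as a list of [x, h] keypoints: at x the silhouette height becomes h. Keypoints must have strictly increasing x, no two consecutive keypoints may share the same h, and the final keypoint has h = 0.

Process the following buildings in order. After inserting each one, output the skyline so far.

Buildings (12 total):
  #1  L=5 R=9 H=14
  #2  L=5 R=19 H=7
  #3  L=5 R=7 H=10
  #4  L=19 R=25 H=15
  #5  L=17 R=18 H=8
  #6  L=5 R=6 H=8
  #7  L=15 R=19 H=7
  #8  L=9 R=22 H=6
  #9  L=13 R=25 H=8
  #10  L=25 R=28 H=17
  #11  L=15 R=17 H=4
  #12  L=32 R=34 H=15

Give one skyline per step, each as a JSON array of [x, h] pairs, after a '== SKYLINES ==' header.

== SKYLINES ==
[[5,14],[9,0]]
[[5,14],[9,7],[19,0]]
[[5,14],[9,7],[19,0]]
[[5,14],[9,7],[19,15],[25,0]]
[[5,14],[9,7],[17,8],[18,7],[19,15],[25,0]]
[[5,14],[9,7],[17,8],[18,7],[19,15],[25,0]]
[[5,14],[9,7],[17,8],[18,7],[19,15],[25,0]]
[[5,14],[9,7],[17,8],[18,7],[19,15],[25,0]]
[[5,14],[9,7],[13,8],[19,15],[25,0]]
[[5,14],[9,7],[13,8],[19,15],[25,17],[28,0]]
[[5,14],[9,7],[13,8],[19,15],[25,17],[28,0]]
[[5,14],[9,7],[13,8],[19,15],[25,17],[28,0],[32,15],[34,0]]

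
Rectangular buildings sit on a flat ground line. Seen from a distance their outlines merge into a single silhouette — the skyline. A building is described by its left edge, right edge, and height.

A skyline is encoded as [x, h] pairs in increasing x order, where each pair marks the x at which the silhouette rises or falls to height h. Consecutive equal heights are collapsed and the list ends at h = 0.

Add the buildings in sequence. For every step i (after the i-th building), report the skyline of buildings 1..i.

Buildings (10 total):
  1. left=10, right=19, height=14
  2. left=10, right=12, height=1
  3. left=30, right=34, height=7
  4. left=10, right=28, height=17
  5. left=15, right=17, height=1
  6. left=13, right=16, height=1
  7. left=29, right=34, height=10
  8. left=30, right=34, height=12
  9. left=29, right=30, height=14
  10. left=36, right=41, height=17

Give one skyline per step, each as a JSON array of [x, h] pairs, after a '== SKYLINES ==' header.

== SKYLINES ==
[[10,14],[19,0]]
[[10,14],[19,0]]
[[10,14],[19,0],[30,7],[34,0]]
[[10,17],[28,0],[30,7],[34,0]]
[[10,17],[28,0],[30,7],[34,0]]
[[10,17],[28,0],[30,7],[34,0]]
[[10,17],[28,0],[29,10],[34,0]]
[[10,17],[28,0],[29,10],[30,12],[34,0]]
[[10,17],[28,0],[29,14],[30,12],[34,0]]
[[10,17],[28,0],[29,14],[30,12],[34,0],[36,17],[41,0]]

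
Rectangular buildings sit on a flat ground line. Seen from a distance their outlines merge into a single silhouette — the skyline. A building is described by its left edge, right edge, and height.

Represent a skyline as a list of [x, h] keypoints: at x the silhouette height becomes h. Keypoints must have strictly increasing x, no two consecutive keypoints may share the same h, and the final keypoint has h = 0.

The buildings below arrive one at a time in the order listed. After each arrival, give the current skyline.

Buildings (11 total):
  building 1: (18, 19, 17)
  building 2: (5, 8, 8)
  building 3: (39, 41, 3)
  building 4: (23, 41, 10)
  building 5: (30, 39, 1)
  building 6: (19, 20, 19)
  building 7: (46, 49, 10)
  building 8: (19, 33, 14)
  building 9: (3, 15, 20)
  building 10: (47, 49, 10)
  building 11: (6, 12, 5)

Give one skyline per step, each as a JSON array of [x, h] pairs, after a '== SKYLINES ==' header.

== SKYLINES ==
[[18,17],[19,0]]
[[5,8],[8,0],[18,17],[19,0]]
[[5,8],[8,0],[18,17],[19,0],[39,3],[41,0]]
[[5,8],[8,0],[18,17],[19,0],[23,10],[41,0]]
[[5,8],[8,0],[18,17],[19,0],[23,10],[41,0]]
[[5,8],[8,0],[18,17],[19,19],[20,0],[23,10],[41,0]]
[[5,8],[8,0],[18,17],[19,19],[20,0],[23,10],[41,0],[46,10],[49,0]]
[[5,8],[8,0],[18,17],[19,19],[20,14],[33,10],[41,0],[46,10],[49,0]]
[[3,20],[15,0],[18,17],[19,19],[20,14],[33,10],[41,0],[46,10],[49,0]]
[[3,20],[15,0],[18,17],[19,19],[20,14],[33,10],[41,0],[46,10],[49,0]]
[[3,20],[15,0],[18,17],[19,19],[20,14],[33,10],[41,0],[46,10],[49,0]]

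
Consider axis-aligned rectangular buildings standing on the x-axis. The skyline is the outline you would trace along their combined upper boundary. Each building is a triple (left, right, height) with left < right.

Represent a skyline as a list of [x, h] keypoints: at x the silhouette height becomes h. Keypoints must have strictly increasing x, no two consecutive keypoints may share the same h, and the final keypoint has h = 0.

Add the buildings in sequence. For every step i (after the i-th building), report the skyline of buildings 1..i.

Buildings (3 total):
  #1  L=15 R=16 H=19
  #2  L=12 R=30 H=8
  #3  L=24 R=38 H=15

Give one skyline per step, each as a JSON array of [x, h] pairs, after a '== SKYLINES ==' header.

== SKYLINES ==
[[15,19],[16,0]]
[[12,8],[15,19],[16,8],[30,0]]
[[12,8],[15,19],[16,8],[24,15],[38,0]]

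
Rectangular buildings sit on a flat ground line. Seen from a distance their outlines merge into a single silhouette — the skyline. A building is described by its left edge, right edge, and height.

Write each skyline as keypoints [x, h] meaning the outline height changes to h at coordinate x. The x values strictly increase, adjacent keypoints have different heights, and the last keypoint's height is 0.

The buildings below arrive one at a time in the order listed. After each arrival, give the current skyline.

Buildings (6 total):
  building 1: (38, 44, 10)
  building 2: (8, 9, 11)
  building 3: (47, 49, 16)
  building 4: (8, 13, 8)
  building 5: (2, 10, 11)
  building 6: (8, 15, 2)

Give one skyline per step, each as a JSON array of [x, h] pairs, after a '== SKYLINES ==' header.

== SKYLINES ==
[[38,10],[44,0]]
[[8,11],[9,0],[38,10],[44,0]]
[[8,11],[9,0],[38,10],[44,0],[47,16],[49,0]]
[[8,11],[9,8],[13,0],[38,10],[44,0],[47,16],[49,0]]
[[2,11],[10,8],[13,0],[38,10],[44,0],[47,16],[49,0]]
[[2,11],[10,8],[13,2],[15,0],[38,10],[44,0],[47,16],[49,0]]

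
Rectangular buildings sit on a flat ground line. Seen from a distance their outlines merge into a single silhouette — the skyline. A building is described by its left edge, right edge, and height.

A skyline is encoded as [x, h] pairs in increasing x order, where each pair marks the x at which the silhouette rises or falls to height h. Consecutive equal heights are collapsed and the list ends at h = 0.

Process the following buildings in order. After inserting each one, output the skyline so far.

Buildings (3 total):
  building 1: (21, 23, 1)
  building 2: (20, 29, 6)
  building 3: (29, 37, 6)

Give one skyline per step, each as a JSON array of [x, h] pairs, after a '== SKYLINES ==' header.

== SKYLINES ==
[[21,1],[23,0]]
[[20,6],[29,0]]
[[20,6],[37,0]]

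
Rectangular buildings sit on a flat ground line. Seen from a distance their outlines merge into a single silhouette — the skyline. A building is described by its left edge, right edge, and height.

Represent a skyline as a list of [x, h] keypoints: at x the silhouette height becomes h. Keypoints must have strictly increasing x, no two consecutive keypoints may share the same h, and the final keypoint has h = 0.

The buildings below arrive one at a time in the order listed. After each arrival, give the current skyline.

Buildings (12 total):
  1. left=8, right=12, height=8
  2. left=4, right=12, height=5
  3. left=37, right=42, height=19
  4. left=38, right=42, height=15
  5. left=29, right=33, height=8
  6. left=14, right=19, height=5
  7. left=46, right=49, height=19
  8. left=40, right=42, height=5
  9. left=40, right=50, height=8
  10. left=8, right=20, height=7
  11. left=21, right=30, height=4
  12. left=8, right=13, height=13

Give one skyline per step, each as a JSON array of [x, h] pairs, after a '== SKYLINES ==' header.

== SKYLINES ==
[[8,8],[12,0]]
[[4,5],[8,8],[12,0]]
[[4,5],[8,8],[12,0],[37,19],[42,0]]
[[4,5],[8,8],[12,0],[37,19],[42,0]]
[[4,5],[8,8],[12,0],[29,8],[33,0],[37,19],[42,0]]
[[4,5],[8,8],[12,0],[14,5],[19,0],[29,8],[33,0],[37,19],[42,0]]
[[4,5],[8,8],[12,0],[14,5],[19,0],[29,8],[33,0],[37,19],[42,0],[46,19],[49,0]]
[[4,5],[8,8],[12,0],[14,5],[19,0],[29,8],[33,0],[37,19],[42,0],[46,19],[49,0]]
[[4,5],[8,8],[12,0],[14,5],[19,0],[29,8],[33,0],[37,19],[42,8],[46,19],[49,8],[50,0]]
[[4,5],[8,8],[12,7],[20,0],[29,8],[33,0],[37,19],[42,8],[46,19],[49,8],[50,0]]
[[4,5],[8,8],[12,7],[20,0],[21,4],[29,8],[33,0],[37,19],[42,8],[46,19],[49,8],[50,0]]
[[4,5],[8,13],[13,7],[20,0],[21,4],[29,8],[33,0],[37,19],[42,8],[46,19],[49,8],[50,0]]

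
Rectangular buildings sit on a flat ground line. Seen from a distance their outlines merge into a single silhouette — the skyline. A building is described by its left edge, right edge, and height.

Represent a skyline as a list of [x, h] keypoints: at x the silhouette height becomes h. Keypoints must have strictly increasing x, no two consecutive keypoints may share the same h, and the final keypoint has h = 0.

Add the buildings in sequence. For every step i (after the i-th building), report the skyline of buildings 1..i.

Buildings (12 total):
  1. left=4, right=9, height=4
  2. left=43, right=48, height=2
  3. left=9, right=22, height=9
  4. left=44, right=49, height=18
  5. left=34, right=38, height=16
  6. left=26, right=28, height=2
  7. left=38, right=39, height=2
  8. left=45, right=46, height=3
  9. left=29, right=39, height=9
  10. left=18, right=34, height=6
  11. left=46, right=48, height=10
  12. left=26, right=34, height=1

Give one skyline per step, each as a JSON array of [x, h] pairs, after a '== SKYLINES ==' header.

== SKYLINES ==
[[4,4],[9,0]]
[[4,4],[9,0],[43,2],[48,0]]
[[4,4],[9,9],[22,0],[43,2],[48,0]]
[[4,4],[9,9],[22,0],[43,2],[44,18],[49,0]]
[[4,4],[9,9],[22,0],[34,16],[38,0],[43,2],[44,18],[49,0]]
[[4,4],[9,9],[22,0],[26,2],[28,0],[34,16],[38,0],[43,2],[44,18],[49,0]]
[[4,4],[9,9],[22,0],[26,2],[28,0],[34,16],[38,2],[39,0],[43,2],[44,18],[49,0]]
[[4,4],[9,9],[22,0],[26,2],[28,0],[34,16],[38,2],[39,0],[43,2],[44,18],[49,0]]
[[4,4],[9,9],[22,0],[26,2],[28,0],[29,9],[34,16],[38,9],[39,0],[43,2],[44,18],[49,0]]
[[4,4],[9,9],[22,6],[29,9],[34,16],[38,9],[39,0],[43,2],[44,18],[49,0]]
[[4,4],[9,9],[22,6],[29,9],[34,16],[38,9],[39,0],[43,2],[44,18],[49,0]]
[[4,4],[9,9],[22,6],[29,9],[34,16],[38,9],[39,0],[43,2],[44,18],[49,0]]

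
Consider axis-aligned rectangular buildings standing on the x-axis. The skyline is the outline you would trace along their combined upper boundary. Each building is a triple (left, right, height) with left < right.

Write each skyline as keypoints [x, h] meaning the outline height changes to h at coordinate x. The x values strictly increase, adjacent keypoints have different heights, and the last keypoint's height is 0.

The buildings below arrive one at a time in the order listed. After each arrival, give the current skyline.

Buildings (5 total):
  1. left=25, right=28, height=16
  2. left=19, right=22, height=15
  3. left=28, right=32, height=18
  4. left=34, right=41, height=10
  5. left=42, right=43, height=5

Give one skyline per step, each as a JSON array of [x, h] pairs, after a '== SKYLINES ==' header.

== SKYLINES ==
[[25,16],[28,0]]
[[19,15],[22,0],[25,16],[28,0]]
[[19,15],[22,0],[25,16],[28,18],[32,0]]
[[19,15],[22,0],[25,16],[28,18],[32,0],[34,10],[41,0]]
[[19,15],[22,0],[25,16],[28,18],[32,0],[34,10],[41,0],[42,5],[43,0]]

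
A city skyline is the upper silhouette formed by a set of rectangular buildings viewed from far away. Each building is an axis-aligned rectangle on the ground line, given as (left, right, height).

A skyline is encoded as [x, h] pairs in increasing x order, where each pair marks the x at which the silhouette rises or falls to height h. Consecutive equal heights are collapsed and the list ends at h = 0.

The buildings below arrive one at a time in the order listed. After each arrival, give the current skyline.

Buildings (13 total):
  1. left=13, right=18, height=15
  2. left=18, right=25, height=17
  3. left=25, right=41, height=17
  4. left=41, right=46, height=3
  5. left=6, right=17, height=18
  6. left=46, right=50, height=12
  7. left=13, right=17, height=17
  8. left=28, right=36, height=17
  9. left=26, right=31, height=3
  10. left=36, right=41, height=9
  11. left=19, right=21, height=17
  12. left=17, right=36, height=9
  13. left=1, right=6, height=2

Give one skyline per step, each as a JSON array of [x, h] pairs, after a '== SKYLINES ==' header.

== SKYLINES ==
[[13,15],[18,0]]
[[13,15],[18,17],[25,0]]
[[13,15],[18,17],[41,0]]
[[13,15],[18,17],[41,3],[46,0]]
[[6,18],[17,15],[18,17],[41,3],[46,0]]
[[6,18],[17,15],[18,17],[41,3],[46,12],[50,0]]
[[6,18],[17,15],[18,17],[41,3],[46,12],[50,0]]
[[6,18],[17,15],[18,17],[41,3],[46,12],[50,0]]
[[6,18],[17,15],[18,17],[41,3],[46,12],[50,0]]
[[6,18],[17,15],[18,17],[41,3],[46,12],[50,0]]
[[6,18],[17,15],[18,17],[41,3],[46,12],[50,0]]
[[6,18],[17,15],[18,17],[41,3],[46,12],[50,0]]
[[1,2],[6,18],[17,15],[18,17],[41,3],[46,12],[50,0]]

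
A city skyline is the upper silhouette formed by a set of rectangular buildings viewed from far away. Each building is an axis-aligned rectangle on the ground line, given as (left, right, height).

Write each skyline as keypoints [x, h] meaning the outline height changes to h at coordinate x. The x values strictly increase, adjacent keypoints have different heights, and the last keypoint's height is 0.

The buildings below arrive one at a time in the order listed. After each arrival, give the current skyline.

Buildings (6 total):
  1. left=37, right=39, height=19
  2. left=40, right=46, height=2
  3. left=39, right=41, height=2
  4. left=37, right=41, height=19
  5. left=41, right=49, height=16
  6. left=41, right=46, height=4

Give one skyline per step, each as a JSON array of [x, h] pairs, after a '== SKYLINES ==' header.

== SKYLINES ==
[[37,19],[39,0]]
[[37,19],[39,0],[40,2],[46,0]]
[[37,19],[39,2],[46,0]]
[[37,19],[41,2],[46,0]]
[[37,19],[41,16],[49,0]]
[[37,19],[41,16],[49,0]]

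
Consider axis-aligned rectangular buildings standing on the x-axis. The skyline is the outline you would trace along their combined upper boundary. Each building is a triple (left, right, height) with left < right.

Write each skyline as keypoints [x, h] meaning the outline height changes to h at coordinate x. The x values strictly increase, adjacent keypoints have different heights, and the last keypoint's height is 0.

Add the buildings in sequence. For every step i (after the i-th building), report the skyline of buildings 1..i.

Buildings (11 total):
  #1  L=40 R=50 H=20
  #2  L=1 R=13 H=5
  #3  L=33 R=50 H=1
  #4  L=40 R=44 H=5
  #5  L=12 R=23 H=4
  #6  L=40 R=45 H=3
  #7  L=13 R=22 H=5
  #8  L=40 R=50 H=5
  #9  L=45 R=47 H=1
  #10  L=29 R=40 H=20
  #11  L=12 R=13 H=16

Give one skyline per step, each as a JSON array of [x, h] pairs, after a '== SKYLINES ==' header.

== SKYLINES ==
[[40,20],[50,0]]
[[1,5],[13,0],[40,20],[50,0]]
[[1,5],[13,0],[33,1],[40,20],[50,0]]
[[1,5],[13,0],[33,1],[40,20],[50,0]]
[[1,5],[13,4],[23,0],[33,1],[40,20],[50,0]]
[[1,5],[13,4],[23,0],[33,1],[40,20],[50,0]]
[[1,5],[22,4],[23,0],[33,1],[40,20],[50,0]]
[[1,5],[22,4],[23,0],[33,1],[40,20],[50,0]]
[[1,5],[22,4],[23,0],[33,1],[40,20],[50,0]]
[[1,5],[22,4],[23,0],[29,20],[50,0]]
[[1,5],[12,16],[13,5],[22,4],[23,0],[29,20],[50,0]]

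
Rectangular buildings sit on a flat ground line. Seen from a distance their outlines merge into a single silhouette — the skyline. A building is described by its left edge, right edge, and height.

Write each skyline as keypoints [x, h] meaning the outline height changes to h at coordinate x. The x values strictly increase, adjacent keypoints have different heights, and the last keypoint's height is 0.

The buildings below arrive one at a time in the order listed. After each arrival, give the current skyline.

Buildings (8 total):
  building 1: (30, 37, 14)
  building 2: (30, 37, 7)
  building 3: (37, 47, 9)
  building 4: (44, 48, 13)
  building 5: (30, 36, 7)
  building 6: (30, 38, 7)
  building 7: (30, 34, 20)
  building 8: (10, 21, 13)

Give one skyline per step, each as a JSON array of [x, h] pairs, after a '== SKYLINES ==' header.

== SKYLINES ==
[[30,14],[37,0]]
[[30,14],[37,0]]
[[30,14],[37,9],[47,0]]
[[30,14],[37,9],[44,13],[48,0]]
[[30,14],[37,9],[44,13],[48,0]]
[[30,14],[37,9],[44,13],[48,0]]
[[30,20],[34,14],[37,9],[44,13],[48,0]]
[[10,13],[21,0],[30,20],[34,14],[37,9],[44,13],[48,0]]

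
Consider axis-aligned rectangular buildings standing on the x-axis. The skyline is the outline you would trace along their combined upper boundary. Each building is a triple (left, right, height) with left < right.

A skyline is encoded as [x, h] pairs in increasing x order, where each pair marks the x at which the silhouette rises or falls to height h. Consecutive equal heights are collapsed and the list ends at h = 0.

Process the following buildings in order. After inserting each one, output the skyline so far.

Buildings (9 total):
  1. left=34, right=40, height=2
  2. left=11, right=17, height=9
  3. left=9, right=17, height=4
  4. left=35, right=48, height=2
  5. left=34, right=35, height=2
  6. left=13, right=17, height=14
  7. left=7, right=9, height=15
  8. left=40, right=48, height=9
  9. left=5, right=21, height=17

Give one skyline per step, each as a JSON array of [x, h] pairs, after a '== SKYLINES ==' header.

== SKYLINES ==
[[34,2],[40,0]]
[[11,9],[17,0],[34,2],[40,0]]
[[9,4],[11,9],[17,0],[34,2],[40,0]]
[[9,4],[11,9],[17,0],[34,2],[48,0]]
[[9,4],[11,9],[17,0],[34,2],[48,0]]
[[9,4],[11,9],[13,14],[17,0],[34,2],[48,0]]
[[7,15],[9,4],[11,9],[13,14],[17,0],[34,2],[48,0]]
[[7,15],[9,4],[11,9],[13,14],[17,0],[34,2],[40,9],[48,0]]
[[5,17],[21,0],[34,2],[40,9],[48,0]]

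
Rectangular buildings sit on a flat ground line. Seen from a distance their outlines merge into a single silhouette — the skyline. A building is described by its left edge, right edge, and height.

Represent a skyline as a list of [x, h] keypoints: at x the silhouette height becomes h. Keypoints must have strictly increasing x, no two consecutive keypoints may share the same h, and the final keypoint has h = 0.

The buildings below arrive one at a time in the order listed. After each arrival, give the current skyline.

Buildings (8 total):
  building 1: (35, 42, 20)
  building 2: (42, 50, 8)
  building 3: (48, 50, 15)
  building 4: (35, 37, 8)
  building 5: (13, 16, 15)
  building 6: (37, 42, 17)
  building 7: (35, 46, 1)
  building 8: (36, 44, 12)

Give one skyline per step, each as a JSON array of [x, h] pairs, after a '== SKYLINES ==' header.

== SKYLINES ==
[[35,20],[42,0]]
[[35,20],[42,8],[50,0]]
[[35,20],[42,8],[48,15],[50,0]]
[[35,20],[42,8],[48,15],[50,0]]
[[13,15],[16,0],[35,20],[42,8],[48,15],[50,0]]
[[13,15],[16,0],[35,20],[42,8],[48,15],[50,0]]
[[13,15],[16,0],[35,20],[42,8],[48,15],[50,0]]
[[13,15],[16,0],[35,20],[42,12],[44,8],[48,15],[50,0]]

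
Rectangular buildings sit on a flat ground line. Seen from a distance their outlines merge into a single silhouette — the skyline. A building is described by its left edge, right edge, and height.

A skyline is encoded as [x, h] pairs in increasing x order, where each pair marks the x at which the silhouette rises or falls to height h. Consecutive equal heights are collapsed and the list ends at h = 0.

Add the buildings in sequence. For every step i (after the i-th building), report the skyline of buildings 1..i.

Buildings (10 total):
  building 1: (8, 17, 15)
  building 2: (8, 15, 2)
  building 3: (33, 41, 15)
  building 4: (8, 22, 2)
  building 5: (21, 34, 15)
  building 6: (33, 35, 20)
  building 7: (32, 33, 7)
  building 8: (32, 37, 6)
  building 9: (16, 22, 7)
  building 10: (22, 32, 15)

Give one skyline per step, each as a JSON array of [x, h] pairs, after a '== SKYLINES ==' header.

== SKYLINES ==
[[8,15],[17,0]]
[[8,15],[17,0]]
[[8,15],[17,0],[33,15],[41,0]]
[[8,15],[17,2],[22,0],[33,15],[41,0]]
[[8,15],[17,2],[21,15],[41,0]]
[[8,15],[17,2],[21,15],[33,20],[35,15],[41,0]]
[[8,15],[17,2],[21,15],[33,20],[35,15],[41,0]]
[[8,15],[17,2],[21,15],[33,20],[35,15],[41,0]]
[[8,15],[17,7],[21,15],[33,20],[35,15],[41,0]]
[[8,15],[17,7],[21,15],[33,20],[35,15],[41,0]]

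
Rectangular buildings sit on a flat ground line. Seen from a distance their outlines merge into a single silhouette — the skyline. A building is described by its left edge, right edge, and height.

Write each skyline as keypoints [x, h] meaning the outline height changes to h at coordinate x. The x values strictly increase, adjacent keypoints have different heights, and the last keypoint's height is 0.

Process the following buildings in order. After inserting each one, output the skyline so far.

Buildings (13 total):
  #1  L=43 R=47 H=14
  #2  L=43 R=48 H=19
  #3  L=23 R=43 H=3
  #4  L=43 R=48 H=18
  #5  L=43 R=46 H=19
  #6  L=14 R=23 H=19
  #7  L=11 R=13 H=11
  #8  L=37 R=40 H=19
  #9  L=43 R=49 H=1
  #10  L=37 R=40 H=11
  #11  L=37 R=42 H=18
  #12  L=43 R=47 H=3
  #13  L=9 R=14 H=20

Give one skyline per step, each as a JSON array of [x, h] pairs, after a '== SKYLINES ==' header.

== SKYLINES ==
[[43,14],[47,0]]
[[43,19],[48,0]]
[[23,3],[43,19],[48,0]]
[[23,3],[43,19],[48,0]]
[[23,3],[43,19],[48,0]]
[[14,19],[23,3],[43,19],[48,0]]
[[11,11],[13,0],[14,19],[23,3],[43,19],[48,0]]
[[11,11],[13,0],[14,19],[23,3],[37,19],[40,3],[43,19],[48,0]]
[[11,11],[13,0],[14,19],[23,3],[37,19],[40,3],[43,19],[48,1],[49,0]]
[[11,11],[13,0],[14,19],[23,3],[37,19],[40,3],[43,19],[48,1],[49,0]]
[[11,11],[13,0],[14,19],[23,3],[37,19],[40,18],[42,3],[43,19],[48,1],[49,0]]
[[11,11],[13,0],[14,19],[23,3],[37,19],[40,18],[42,3],[43,19],[48,1],[49,0]]
[[9,20],[14,19],[23,3],[37,19],[40,18],[42,3],[43,19],[48,1],[49,0]]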